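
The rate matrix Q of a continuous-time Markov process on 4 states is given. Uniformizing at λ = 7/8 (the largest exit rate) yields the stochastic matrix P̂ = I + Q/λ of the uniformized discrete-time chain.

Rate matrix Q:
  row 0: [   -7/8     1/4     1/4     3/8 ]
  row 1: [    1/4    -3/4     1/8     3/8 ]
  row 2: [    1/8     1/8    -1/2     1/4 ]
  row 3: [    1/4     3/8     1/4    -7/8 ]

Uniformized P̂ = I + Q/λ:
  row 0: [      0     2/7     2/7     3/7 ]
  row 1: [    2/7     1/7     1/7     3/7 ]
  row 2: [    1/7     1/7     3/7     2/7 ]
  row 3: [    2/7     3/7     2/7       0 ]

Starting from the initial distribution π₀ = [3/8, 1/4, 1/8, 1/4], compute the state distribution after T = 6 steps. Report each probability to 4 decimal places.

π = [0.1899, 0.2476, 0.2922, 0.2704]

t=0: π = [0.3750, 0.2500, 0.1250, 0.2500]
t=1: π = [0.1607, 0.2679, 0.2679, 0.3036]
t=2: π = [0.2015, 0.2526, 0.2857, 0.2602]
t=3: π = [0.1873, 0.2460, 0.2905, 0.2762]
t=4: π = [0.1907, 0.2485, 0.2921, 0.2687]
t=5: π = [0.1895, 0.2469, 0.2919, 0.2717]
t=6: π = [0.1899, 0.2476, 0.2922, 0.2704]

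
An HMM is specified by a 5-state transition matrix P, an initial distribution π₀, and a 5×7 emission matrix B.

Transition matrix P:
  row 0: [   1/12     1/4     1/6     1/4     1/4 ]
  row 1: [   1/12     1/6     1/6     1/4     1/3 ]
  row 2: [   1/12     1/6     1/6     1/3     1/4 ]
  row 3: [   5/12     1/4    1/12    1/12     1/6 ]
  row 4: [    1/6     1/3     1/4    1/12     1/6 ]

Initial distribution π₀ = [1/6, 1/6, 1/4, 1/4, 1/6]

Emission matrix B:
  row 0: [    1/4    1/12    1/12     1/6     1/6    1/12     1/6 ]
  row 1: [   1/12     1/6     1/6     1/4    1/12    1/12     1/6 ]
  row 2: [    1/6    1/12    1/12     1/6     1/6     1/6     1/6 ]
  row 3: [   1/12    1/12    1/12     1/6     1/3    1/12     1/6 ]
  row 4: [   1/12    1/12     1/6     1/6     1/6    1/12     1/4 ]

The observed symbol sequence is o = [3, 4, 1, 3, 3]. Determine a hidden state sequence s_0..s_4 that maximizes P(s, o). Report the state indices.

path = [2, 3, 1, 4, 1]

t=0: δ = [2.778e-02, 4.167e-02, 4.167e-02, 4.167e-02, 2.778e-02]  (obs o_0=3)
t=1: δ = [2.894e-03, 8.681e-04, 1.157e-03, 4.630e-03, 2.315e-03]  ψ = [3, 3, 1, 2, 1]  (obs o_1=4)
t=2: δ = [1.608e-04, 1.929e-04, 4.823e-05, 6.028e-05, 6.430e-05]  ψ = [3, 3, 4, 0, 3]  (obs o_2=1)
t=3: δ = [4.186e-06, 1.005e-05, 5.358e-06, 8.038e-06, 1.072e-05]  ψ = [3, 0, 1, 1, 1]  (obs o_3=3)
t=4: δ = [5.582e-07, 8.931e-07, 4.465e-07, 4.186e-07, 5.582e-07]  ψ = [3, 4, 4, 1, 1]  (obs o_4=3)
backtrack: best end state = 1; path = [2, 3, 1, 4, 1]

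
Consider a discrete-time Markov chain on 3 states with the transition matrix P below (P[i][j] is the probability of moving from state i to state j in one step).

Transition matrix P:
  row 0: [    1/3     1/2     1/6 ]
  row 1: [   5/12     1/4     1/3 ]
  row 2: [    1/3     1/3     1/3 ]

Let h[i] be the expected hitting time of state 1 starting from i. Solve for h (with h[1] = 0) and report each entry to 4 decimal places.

First-step conditioning: h[1] = 0; for i ≠ 1, h[i] = 1 + Σ_k P[i][k]·h[k].
  h[0] = 1 + 1/3·h[0] + 1/6·h[2]
  h[2] = 1 + 1/3·h[0] + 1/3·h[2]
Solving the 2×2 linear system over states ≠ 1 gives exactly h = [15/7, 0, 18/7] (h[1] = 0 is the target).

h = [2.1429, 0.0000, 2.5714]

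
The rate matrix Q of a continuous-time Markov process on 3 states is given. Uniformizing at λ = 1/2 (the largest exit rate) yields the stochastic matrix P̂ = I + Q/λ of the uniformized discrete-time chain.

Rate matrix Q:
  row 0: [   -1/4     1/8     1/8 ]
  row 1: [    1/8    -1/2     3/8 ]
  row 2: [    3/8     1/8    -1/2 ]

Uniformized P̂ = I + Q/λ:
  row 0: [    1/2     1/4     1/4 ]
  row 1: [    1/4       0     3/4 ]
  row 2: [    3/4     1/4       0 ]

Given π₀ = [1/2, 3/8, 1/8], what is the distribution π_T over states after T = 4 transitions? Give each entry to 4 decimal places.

t=0: π = [0.5000, 0.3750, 0.1250]
t=1: π = [0.4375, 0.1563, 0.4063]
t=2: π = [0.5625, 0.2109, 0.2266]
t=3: π = [0.5039, 0.1973, 0.2988]
t=4: π = [0.5254, 0.2007, 0.2739]

π = [0.5254, 0.2007, 0.2739]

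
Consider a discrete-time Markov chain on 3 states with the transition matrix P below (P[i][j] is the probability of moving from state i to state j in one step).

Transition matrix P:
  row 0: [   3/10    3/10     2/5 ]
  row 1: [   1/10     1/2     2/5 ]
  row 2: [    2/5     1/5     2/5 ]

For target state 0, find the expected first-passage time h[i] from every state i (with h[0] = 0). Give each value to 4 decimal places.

First-step conditioning: h[0] = 0; for i ≠ 0, h[i] = 1 + Σ_k P[i][k]·h[k].
  h[1] = 1 + 1/2·h[1] + 2/5·h[2]
  h[2] = 1 + 1/5·h[1] + 2/5·h[2]
Solving the 2×2 linear system over states ≠ 0 gives exactly h = [0, 50/11, 35/11] (h[0] = 0 is the target).

h = [0.0000, 4.5455, 3.1818]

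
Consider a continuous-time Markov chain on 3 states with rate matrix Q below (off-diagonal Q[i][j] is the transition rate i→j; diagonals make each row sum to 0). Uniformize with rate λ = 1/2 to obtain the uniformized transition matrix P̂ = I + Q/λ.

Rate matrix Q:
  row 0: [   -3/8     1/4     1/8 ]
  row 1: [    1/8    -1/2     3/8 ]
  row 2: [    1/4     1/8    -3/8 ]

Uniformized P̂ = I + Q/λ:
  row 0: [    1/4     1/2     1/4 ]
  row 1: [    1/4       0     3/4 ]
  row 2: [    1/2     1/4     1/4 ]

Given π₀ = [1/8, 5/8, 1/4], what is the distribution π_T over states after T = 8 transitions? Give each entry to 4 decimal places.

t=0: π = [0.1250, 0.6250, 0.2500]
t=1: π = [0.3125, 0.1250, 0.5625]
t=2: π = [0.3906, 0.2969, 0.3125]
t=3: π = [0.3281, 0.2734, 0.3984]
t=4: π = [0.3496, 0.2637, 0.3867]
t=5: π = [0.3467, 0.2715, 0.3818]
t=6: π = [0.3455, 0.2688, 0.3857]
t=7: π = [0.3464, 0.2692, 0.3844]
t=8: π = [0.3461, 0.2693, 0.3846]

π = [0.3461, 0.2693, 0.3846]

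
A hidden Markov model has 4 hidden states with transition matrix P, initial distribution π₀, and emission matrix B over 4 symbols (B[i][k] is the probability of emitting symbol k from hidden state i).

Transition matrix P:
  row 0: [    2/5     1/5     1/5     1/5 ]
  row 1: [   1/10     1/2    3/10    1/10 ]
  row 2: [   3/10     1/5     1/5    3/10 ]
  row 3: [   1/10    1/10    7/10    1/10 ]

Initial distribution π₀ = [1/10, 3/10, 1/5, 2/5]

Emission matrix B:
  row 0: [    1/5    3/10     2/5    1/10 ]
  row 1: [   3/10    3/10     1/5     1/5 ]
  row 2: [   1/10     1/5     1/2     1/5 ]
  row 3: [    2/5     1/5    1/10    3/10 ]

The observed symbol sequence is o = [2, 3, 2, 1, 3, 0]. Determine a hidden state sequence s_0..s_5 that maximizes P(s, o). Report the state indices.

t=0: δ = [4.000e-02, 6.000e-02, 1.000e-01, 4.000e-02]  (obs o_0=2)
t=1: δ = [3.000e-03, 6.000e-03, 5.600e-03, 9.000e-03]  ψ = [2, 1, 3, 2]  (obs o_1=3)
t=2: δ = [6.720e-04, 6.000e-04, 3.150e-03, 1.680e-04]  ψ = [2, 1, 3, 2]  (obs o_2=2)
t=3: δ = [2.835e-04, 1.890e-04, 1.260e-04, 1.890e-04]  ψ = [2, 2, 2, 2]  (obs o_3=1)
t=4: δ = [1.134e-05, 1.890e-05, 2.646e-05, 1.701e-05]  ψ = [0, 1, 3, 0]  (obs o_4=3)
t=5: δ = [1.588e-06, 2.835e-06, 1.191e-06, 3.175e-06]  ψ = [2, 1, 3, 2]  (obs o_5=0)
backtrack: best end state = 3; path = [2, 3, 2, 3, 2, 3]

path = [2, 3, 2, 3, 2, 3]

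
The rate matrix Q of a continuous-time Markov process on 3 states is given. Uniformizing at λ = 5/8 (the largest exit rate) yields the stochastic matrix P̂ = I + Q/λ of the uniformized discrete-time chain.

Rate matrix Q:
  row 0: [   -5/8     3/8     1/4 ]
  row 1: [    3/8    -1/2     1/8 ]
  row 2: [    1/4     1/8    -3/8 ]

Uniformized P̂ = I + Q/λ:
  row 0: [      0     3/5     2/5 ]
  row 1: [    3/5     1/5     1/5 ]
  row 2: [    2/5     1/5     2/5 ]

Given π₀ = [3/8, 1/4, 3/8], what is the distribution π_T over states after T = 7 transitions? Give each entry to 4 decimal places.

t=0: π = [0.3750, 0.2500, 0.3750]
t=1: π = [0.3000, 0.3500, 0.3500]
t=2: π = [0.3500, 0.3200, 0.3300]
t=3: π = [0.3240, 0.3400, 0.3360]
t=4: π = [0.3384, 0.3296, 0.3320]
t=5: π = [0.3306, 0.3354, 0.3341]
t=6: π = [0.3348, 0.3322, 0.3329]
t=7: π = [0.3325, 0.3339, 0.3336]

π = [0.3325, 0.3339, 0.3336]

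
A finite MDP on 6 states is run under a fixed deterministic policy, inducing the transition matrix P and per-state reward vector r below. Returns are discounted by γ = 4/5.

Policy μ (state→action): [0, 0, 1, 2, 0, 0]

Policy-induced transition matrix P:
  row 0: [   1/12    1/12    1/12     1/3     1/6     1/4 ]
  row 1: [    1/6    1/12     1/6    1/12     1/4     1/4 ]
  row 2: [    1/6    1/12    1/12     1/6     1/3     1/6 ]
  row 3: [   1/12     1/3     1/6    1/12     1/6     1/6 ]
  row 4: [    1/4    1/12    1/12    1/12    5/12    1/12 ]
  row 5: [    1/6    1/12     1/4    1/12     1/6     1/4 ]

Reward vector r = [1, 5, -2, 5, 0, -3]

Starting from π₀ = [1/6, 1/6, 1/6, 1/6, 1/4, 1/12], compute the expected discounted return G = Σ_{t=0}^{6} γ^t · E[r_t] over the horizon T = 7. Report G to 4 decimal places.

G = 3.1048

t=0: π = [0.1667, 0.1667, 0.1667, 0.1667, 0.2500, 0.0833], E[r] = 1.2500, γ^t·E[r] = 1.250000, running G = 1.250000
t=1: π = [0.1597, 0.1250, 0.1250, 0.1389, 0.2708, 0.1806], E[r] = 0.6875, γ^t·E[r] = 0.550000, running G = 1.800000
t=2: π = [0.1644, 0.1181, 0.1354, 0.1337, 0.2656, 0.1829], E[r] = 0.6036, γ^t·E[r] = 0.386296, running G = 2.186296
t=3: π = [0.1640, 0.1168, 0.1348, 0.1357, 0.2655, 0.1833], E[r] = 0.6068, γ^t·E[r] = 0.310667, running G = 2.496963
t=4: π = [0.1638, 0.1173, 0.1349, 0.1356, 0.2652, 0.1832], E[r] = 0.6084, γ^t·E[r] = 0.249210, running G = 2.746173
t=5: π = [0.1638, 0.1172, 0.1349, 0.1355, 0.2652, 0.1833], E[r] = 0.6080, γ^t·E[r] = 0.199214, running G = 2.945387
t=6: π = [0.1638, 0.1172, 0.1349, 0.1355, 0.2652, 0.1833], E[r] = 0.6079, γ^t·E[r] = 0.159365, running G = 3.104751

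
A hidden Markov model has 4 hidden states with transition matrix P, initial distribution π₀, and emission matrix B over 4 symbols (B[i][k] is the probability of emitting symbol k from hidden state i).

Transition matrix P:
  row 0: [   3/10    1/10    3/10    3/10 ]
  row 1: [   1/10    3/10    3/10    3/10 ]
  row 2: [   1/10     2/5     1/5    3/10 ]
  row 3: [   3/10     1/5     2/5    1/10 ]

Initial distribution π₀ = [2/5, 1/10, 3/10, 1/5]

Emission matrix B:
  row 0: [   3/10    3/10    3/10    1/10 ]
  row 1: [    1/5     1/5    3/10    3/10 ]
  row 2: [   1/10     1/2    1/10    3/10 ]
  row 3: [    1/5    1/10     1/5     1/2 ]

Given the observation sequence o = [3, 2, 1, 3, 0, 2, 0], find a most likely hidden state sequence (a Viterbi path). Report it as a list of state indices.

path = [2, 1, 2, 3, 0, 0, 0]

t=0: δ = [4.000e-02, 3.000e-02, 9.000e-02, 1.000e-01]  (obs o_0=3)
t=1: δ = [9.000e-03, 1.080e-02, 4.000e-03, 5.400e-03]  ψ = [3, 2, 3, 2]  (obs o_1=2)
t=2: δ = [8.100e-04, 6.480e-04, 1.620e-03, 3.240e-04]  ψ = [0, 1, 1, 1]  (obs o_2=1)
t=3: δ = [2.430e-05, 1.944e-04, 9.720e-05, 2.430e-04]  ψ = [0, 2, 2, 2]  (obs o_3=3)
t=4: δ = [2.187e-05, 1.166e-05, 9.720e-06, 1.166e-05]  ψ = [3, 1, 3, 1]  (obs o_4=0)
t=5: δ = [1.968e-06, 1.166e-06, 6.561e-07, 1.312e-06]  ψ = [0, 2, 0, 0]  (obs o_5=2)
t=6: δ = [1.771e-07, 6.998e-08, 5.905e-08, 1.181e-07]  ψ = [0, 1, 0, 0]  (obs o_6=0)
backtrack: best end state = 0; path = [2, 1, 2, 3, 0, 0, 0]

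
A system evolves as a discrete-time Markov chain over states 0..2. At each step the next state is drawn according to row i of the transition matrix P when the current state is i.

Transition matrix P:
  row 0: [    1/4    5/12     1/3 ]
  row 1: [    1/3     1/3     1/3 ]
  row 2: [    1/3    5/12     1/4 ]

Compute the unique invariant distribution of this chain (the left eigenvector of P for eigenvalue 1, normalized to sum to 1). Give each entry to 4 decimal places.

Balance equations π_j = Σ_i π_i·P[i][j]:
  π_0 = 1/4·π_0 + 1/3·π_1 + 1/3·π_2
  π_1 = 5/12·π_0 + 1/3·π_1 + 5/12·π_2
  normalize: π_0 + π_1 + π_2 = 1
Solving the linear system gives exactly π = [4/13, 5/13, 4/13].

π = [0.3077, 0.3846, 0.3077]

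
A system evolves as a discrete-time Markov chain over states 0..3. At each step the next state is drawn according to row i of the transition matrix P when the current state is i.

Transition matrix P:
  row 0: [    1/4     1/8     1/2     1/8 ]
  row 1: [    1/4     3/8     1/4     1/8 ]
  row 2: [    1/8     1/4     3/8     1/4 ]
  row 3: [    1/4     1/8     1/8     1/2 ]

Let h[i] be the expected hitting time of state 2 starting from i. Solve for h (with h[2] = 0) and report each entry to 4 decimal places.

h = [2.6087, 3.4783, 0.0000, 4.1739]

First-step conditioning: h[2] = 0; for i ≠ 2, h[i] = 1 + Σ_k P[i][k]·h[k].
  h[0] = 1 + 1/4·h[0] + 1/8·h[1] + 1/8·h[3]
  h[1] = 1 + 1/4·h[0] + 3/8·h[1] + 1/8·h[3]
  h[3] = 1 + 1/4·h[0] + 1/8·h[1] + 1/2·h[3]
Solving the 3×3 linear system over states ≠ 2 gives exactly h = [60/23, 80/23, 0, 96/23] (h[2] = 0 is the target).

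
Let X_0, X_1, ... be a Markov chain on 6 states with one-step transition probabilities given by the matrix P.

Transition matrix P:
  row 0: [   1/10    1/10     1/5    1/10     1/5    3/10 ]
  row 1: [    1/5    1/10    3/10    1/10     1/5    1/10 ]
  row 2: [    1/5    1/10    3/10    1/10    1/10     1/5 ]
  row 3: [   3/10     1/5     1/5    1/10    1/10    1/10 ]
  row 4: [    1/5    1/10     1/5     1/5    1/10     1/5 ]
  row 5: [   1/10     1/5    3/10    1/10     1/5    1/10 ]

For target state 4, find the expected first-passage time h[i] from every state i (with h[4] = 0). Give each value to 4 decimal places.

First-step conditioning: h[4] = 0; for i ≠ 4, h[i] = 1 + Σ_k P[i][k]·h[k].
  h[0] = 1 + 1/10·h[0] + 1/10·h[1] + 1/5·h[2] + 1/10·h[3] + 3/10·h[5]
  h[1] = 1 + 1/5·h[0] + 1/10·h[1] + 3/10·h[2] + 1/10·h[3] + 1/10·h[5]
  h[2] = 1 + 1/5·h[0] + 1/10·h[1] + 3/10·h[2] + 1/10·h[3] + 1/5·h[5]
  h[3] = 1 + 3/10·h[0] + 1/5·h[1] + 1/5·h[2] + 1/10·h[3] + 1/10·h[5]
  h[5] = 1 + 1/10·h[0] + 1/5·h[1] + 3/10·h[2] + 1/10·h[3] + 1/10·h[5]
Solving the 5×5 linear system over states ≠ 4 gives exactly h = [110900/18213, 37300/6071, 123100/18213, 121870/18213, 0, 112000/18213] (h[4] = 0 is the target).

h = [6.0891, 6.1440, 6.7589, 6.6914, 0.0000, 6.1495]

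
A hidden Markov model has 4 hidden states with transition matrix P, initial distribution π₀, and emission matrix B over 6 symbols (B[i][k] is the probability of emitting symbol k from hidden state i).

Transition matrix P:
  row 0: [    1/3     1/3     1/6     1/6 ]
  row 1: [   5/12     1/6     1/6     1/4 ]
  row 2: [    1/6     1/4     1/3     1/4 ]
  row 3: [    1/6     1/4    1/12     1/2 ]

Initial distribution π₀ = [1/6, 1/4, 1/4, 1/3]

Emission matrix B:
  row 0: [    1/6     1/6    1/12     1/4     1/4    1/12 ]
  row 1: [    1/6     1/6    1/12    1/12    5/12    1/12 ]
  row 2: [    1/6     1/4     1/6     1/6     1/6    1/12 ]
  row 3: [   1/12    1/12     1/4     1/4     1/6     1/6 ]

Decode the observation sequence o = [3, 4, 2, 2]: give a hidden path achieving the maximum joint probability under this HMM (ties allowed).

path = [3, 3, 3, 3]

t=0: δ = [4.167e-02, 2.083e-02, 4.167e-02, 8.333e-02]  (obs o_0=3)
t=1: δ = [3.472e-03, 8.681e-03, 2.315e-03, 6.944e-03]  ψ = [0, 3, 2, 3]  (obs o_1=4)
t=2: δ = [3.014e-04, 1.447e-04, 2.411e-04, 8.681e-04]  ψ = [1, 3, 1, 3]  (obs o_2=2)
t=3: δ = [1.206e-05, 1.808e-05, 1.340e-05, 1.085e-04]  ψ = [3, 3, 2, 3]  (obs o_3=2)
backtrack: best end state = 3; path = [3, 3, 3, 3]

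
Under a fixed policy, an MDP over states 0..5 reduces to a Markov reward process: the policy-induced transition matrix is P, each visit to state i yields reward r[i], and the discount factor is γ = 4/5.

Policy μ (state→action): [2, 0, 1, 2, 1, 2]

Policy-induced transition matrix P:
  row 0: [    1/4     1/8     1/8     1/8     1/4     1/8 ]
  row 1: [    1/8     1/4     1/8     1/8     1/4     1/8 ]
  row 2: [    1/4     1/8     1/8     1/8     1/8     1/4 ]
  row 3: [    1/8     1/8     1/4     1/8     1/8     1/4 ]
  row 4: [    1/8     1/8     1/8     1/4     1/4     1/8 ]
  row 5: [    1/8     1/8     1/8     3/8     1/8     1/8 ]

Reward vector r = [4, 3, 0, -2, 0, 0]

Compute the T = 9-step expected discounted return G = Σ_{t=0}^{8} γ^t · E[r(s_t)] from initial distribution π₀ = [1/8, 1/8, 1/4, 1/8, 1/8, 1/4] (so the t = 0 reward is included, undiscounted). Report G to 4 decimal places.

t=0: π = [0.1250, 0.1250, 0.2500, 0.1250, 0.1250, 0.2500], E[r] = 0.6250, γ^t·E[r] = 0.625000, running G = 0.625000
t=1: π = [0.1719, 0.1406, 0.1406, 0.2031, 0.1719, 0.1719], E[r] = 0.7031, γ^t·E[r] = 0.562500, running G = 1.187500
t=2: π = [0.1641, 0.1426, 0.1504, 0.1895, 0.1855, 0.1680], E[r] = 0.7051, γ^t·E[r] = 0.451250, running G = 1.638750
t=3: π = [0.1643, 0.1428, 0.1487, 0.1902, 0.1865, 0.1675], E[r] = 0.7053, γ^t·E[r] = 0.361125, running G = 1.999875
t=4: π = [0.1641, 0.1429, 0.1488, 0.1902, 0.1867, 0.1674], E[r] = 0.7047, γ^t·E[r] = 0.288638, running G = 2.288513
t=5: π = [0.1641, 0.1429, 0.1488, 0.1902, 0.1867, 0.1674], E[r] = 0.7047, γ^t·E[r] = 0.230904, running G = 2.519416
t=6: π = [0.1641, 0.1429, 0.1488, 0.1902, 0.1867, 0.1674], E[r] = 0.7047, γ^t·E[r] = 0.184720, running G = 2.704136
t=7: π = [0.1641, 0.1429, 0.1488, 0.1902, 0.1867, 0.1674], E[r] = 0.7047, γ^t·E[r] = 0.147776, running G = 2.851912
t=8: π = [0.1641, 0.1429, 0.1488, 0.1902, 0.1867, 0.1674], E[r] = 0.7047, γ^t·E[r] = 0.118221, running G = 2.970133

G = 2.9701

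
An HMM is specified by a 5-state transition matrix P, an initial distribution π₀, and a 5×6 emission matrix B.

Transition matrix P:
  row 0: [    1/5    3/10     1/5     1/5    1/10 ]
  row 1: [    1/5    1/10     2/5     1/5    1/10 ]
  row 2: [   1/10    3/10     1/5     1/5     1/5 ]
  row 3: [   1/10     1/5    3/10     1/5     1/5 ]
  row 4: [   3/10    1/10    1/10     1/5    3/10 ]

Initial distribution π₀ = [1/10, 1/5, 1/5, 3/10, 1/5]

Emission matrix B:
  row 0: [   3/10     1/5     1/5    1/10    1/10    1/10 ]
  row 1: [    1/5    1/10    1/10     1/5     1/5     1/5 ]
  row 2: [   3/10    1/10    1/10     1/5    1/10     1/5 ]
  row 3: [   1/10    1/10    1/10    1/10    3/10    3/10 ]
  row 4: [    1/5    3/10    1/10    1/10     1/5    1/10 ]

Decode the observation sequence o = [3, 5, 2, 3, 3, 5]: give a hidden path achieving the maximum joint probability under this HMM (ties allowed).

t=0: δ = [1.000e-02, 4.000e-02, 4.000e-02, 3.000e-02, 2.000e-02]  (obs o_0=3)
t=1: δ = [8.000e-04, 2.400e-03, 3.200e-03, 2.400e-03, 8.000e-04]  ψ = [1, 2, 1, 1, 2]  (obs o_1=5)
t=2: δ = [9.600e-05, 9.600e-05, 9.600e-05, 6.400e-05, 6.400e-05]  ψ = [1, 2, 1, 2, 2]  (obs o_2=2)
t=3: δ = [1.920e-06, 5.760e-06, 7.680e-06, 1.920e-06, 1.920e-06]  ψ = [0, 0, 1, 0, 2]  (obs o_3=3)
t=4: δ = [1.152e-07, 4.608e-07, 4.608e-07, 1.536e-07, 1.536e-07]  ψ = [1, 2, 1, 2, 2]  (obs o_4=3)
t=5: δ = [9.216e-09, 2.765e-08, 3.686e-08, 2.765e-08, 9.216e-09]  ψ = [1, 2, 1, 1, 2]  (obs o_5=5)
backtrack: best end state = 2; path = [1, 2, 1, 2, 1, 2]

path = [1, 2, 1, 2, 1, 2]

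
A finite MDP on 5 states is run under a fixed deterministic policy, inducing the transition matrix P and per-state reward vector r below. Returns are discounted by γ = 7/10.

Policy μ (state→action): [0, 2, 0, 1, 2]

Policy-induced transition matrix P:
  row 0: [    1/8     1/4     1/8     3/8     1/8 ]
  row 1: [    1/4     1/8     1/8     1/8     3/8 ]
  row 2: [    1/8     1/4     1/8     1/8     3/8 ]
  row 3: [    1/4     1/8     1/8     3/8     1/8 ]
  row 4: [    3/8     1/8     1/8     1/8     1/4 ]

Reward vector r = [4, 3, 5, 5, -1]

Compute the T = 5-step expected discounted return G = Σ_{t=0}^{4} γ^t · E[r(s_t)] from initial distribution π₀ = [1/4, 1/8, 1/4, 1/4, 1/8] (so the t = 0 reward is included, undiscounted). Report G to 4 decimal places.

G = 9.1349

t=0: π = [0.2500, 0.1250, 0.2500, 0.2500, 0.1250], E[r] = 3.7500, γ^t·E[r] = 3.750000, running G = 3.750000
t=1: π = [0.2031, 0.1875, 0.1250, 0.2500, 0.2344], E[r] = 3.0156, γ^t·E[r] = 2.110938, running G = 5.860938
t=2: π = [0.2383, 0.1660, 0.1250, 0.2383, 0.2324], E[r] = 3.0352, γ^t·E[r] = 1.487227, running G = 7.348164
t=3: π = [0.2336, 0.1704, 0.1250, 0.2441, 0.2268], E[r] = 3.0647, γ^t·E[r] = 1.051191, running G = 8.399355
t=4: π = [0.2335, 0.1698, 0.1250, 0.2444, 0.2272], E[r] = 3.0636, γ^t·E[r] = 0.735570, running G = 9.134925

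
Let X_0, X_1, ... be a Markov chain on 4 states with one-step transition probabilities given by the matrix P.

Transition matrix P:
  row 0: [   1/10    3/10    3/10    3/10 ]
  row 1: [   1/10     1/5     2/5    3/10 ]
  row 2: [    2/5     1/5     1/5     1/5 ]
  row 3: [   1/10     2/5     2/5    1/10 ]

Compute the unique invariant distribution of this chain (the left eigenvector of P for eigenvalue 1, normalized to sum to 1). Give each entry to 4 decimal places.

Balance equations π_j = Σ_i π_i·P[i][j]:
  π_0 = 1/10·π_0 + 1/10·π_1 + 2/5·π_2 + 1/10·π_3
  π_1 = 3/10·π_0 + 1/5·π_1 + 1/5·π_2 + 2/5·π_3
  π_2 = 3/10·π_0 + 2/5·π_1 + 1/5·π_2 + 2/5·π_3
  normalize: π_0 + π_1 + π_2 + π_3 = 1
Solving the linear system gives exactly π = [8/41, 65/246, 13/41, 55/246].

π = [0.1951, 0.2642, 0.3171, 0.2236]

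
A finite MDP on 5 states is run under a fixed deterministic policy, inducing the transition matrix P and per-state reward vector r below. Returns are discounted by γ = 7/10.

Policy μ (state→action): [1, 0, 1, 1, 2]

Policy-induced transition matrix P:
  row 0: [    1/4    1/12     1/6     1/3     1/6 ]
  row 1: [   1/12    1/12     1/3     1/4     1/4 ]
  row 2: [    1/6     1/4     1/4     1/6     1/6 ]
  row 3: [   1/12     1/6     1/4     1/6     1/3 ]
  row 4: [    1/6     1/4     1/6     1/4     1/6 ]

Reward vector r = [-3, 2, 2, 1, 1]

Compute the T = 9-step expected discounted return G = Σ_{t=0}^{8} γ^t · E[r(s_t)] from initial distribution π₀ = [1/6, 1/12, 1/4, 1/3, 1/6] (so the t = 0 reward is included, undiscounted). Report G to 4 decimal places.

t=0: π = [0.1667, 0.0833, 0.2500, 0.3333, 0.1667], E[r] = 0.6667, γ^t·E[r] = 0.666667, running G = 0.666667
t=1: π = [0.1458, 0.1806, 0.2292, 0.2153, 0.2292], E[r] = 0.8264, γ^t·E[r] = 0.578472, running G = 1.245139
t=2: π = [0.1458, 0.1777, 0.2338, 0.2251, 0.2176], E[r] = 0.8281, γ^t·E[r] = 0.405781, running G = 1.650920
t=3: π = [0.1453, 0.1773, 0.2345, 0.2239, 0.2190], E[r] = 0.8308, γ^t·E[r] = 0.284973, running G = 1.935893
t=4: π = [0.1453, 0.1776, 0.2344, 0.2239, 0.2188], E[r] = 0.8307, γ^t·E[r] = 0.199442, running G = 2.135335
t=5: π = [0.1453, 0.1775, 0.2345, 0.2239, 0.2188], E[r] = 0.8307, γ^t·E[r] = 0.139615, running G = 2.274950
t=6: π = [0.1453, 0.1775, 0.2345, 0.2239, 0.2188], E[r] = 0.8307, γ^t·E[r] = 0.097730, running G = 2.372680
t=7: π = [0.1453, 0.1775, 0.2345, 0.2239, 0.2188], E[r] = 0.8307, γ^t·E[r] = 0.068411, running G = 2.441091
t=8: π = [0.1453, 0.1775, 0.2345, 0.2239, 0.2188], E[r] = 0.8307, γ^t·E[r] = 0.047888, running G = 2.488978

G = 2.4890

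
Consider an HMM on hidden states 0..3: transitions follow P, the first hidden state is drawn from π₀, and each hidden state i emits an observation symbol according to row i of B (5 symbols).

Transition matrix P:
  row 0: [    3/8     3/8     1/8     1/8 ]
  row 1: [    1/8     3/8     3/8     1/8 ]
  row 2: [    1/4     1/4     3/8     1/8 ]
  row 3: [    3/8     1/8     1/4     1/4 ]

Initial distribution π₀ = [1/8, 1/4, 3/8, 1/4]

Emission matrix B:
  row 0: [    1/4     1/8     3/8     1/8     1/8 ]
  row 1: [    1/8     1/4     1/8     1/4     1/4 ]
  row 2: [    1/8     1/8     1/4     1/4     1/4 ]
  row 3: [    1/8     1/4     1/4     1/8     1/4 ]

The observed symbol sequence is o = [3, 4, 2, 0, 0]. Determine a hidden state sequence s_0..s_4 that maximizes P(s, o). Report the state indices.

t=0: δ = [1.562e-02, 6.250e-02, 9.375e-02, 3.125e-02]  (obs o_0=3)
t=1: δ = [2.930e-03, 5.859e-03, 8.789e-03, 2.930e-03]  ψ = [2, 1, 2, 2]  (obs o_1=4)
t=2: δ = [8.240e-04, 2.747e-04, 8.240e-04, 2.747e-04]  ψ = [2, 1, 2, 2]  (obs o_2=2)
t=3: δ = [7.725e-05, 3.862e-05, 3.862e-05, 1.287e-05]  ψ = [0, 0, 2, 0]  (obs o_3=0)
t=4: δ = [7.242e-06, 3.621e-06, 1.810e-06, 1.207e-06]  ψ = [0, 0, 1, 0]  (obs o_4=0)
backtrack: best end state = 0; path = [2, 2, 0, 0, 0]

path = [2, 2, 0, 0, 0]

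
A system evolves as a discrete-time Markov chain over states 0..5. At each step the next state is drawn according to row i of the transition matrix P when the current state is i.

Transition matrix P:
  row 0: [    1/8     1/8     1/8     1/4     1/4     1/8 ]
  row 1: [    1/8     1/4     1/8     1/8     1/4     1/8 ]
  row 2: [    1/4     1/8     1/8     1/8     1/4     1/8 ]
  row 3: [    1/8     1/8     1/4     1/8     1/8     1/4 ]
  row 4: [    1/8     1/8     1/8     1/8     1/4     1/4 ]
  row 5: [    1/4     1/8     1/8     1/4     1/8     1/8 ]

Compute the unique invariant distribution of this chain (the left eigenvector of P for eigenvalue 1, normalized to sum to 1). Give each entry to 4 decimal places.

Balance equations π_j = Σ_i π_i·P[i][j]:
  π_0 = 1/8·π_0 + 1/8·π_1 + 1/4·π_2 + 1/8·π_3 + 1/8·π_4 + 1/4·π_5
  π_1 = 1/8·π_0 + 1/4·π_1 + 1/8·π_2 + 1/8·π_3 + 1/8·π_4 + 1/8·π_5
  π_2 = 1/8·π_0 + 1/8·π_1 + 1/8·π_2 + 1/4·π_3 + 1/8·π_4 + 1/8·π_5
  π_3 = 1/4·π_0 + 1/8·π_1 + 1/8·π_2 + 1/8·π_3 + 1/8·π_4 + 1/4·π_5
  π_4 = 1/4·π_0 + 1/4·π_1 + 1/4·π_2 + 1/8·π_3 + 1/4·π_4 + 1/8·π_5
  normalize: π_0 + π_1 + π_2 + π_3 + π_4 + π_5 = 1
Solving the linear system gives exactly π = [5388/32711, 1/7, 4772/32711, 5465/32711, 6792/32711, 803/4673].

π = [0.1647, 0.1429, 0.1459, 0.1671, 0.2076, 0.1718]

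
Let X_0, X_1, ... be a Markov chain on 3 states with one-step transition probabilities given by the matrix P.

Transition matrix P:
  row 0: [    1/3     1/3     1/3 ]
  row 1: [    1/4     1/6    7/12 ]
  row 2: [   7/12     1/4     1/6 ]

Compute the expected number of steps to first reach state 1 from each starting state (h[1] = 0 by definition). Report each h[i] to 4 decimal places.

h = [3.2308, 0.0000, 3.4615]

First-step conditioning: h[1] = 0; for i ≠ 1, h[i] = 1 + Σ_k P[i][k]·h[k].
  h[0] = 1 + 1/3·h[0] + 1/3·h[2]
  h[2] = 1 + 7/12·h[0] + 1/6·h[2]
Solving the 2×2 linear system over states ≠ 1 gives exactly h = [42/13, 0, 45/13] (h[1] = 0 is the target).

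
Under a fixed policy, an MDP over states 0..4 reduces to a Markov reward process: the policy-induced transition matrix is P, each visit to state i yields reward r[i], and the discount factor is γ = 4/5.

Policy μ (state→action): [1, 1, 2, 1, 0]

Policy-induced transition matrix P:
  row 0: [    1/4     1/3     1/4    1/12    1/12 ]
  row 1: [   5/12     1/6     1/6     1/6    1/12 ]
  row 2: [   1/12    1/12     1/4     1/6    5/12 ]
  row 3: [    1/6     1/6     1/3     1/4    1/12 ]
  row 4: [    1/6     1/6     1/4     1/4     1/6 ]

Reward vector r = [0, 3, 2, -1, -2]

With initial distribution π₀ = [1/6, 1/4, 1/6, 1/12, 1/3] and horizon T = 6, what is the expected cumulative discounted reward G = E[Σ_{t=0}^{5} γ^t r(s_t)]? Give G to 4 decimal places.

t=0: π = [0.1667, 0.2500, 0.1667, 0.0833, 0.3333], E[r] = 0.3333, γ^t·E[r] = 0.333333, running G = 0.333333
t=1: π = [0.2292, 0.1806, 0.2361, 0.1875, 0.1667], E[r] = 0.4931, γ^t·E[r] = 0.394444, running G = 0.727778
t=2: π = [0.2112, 0.1852, 0.2506, 0.1771, 0.1759], E[r] = 0.5278, γ^t·E[r] = 0.337778, running G = 1.065556
t=3: π = [0.2097, 0.1810, 0.2493, 0.1785, 0.1815], E[r] = 0.5001, γ^t·E[r] = 0.256049, running G = 1.321605
t=4: π = [0.2086, 0.1808, 0.2498, 0.1792, 0.1816], E[r] = 0.4998, γ^t·E[r] = 0.204703, running G = 1.526308
t=5: π = [0.2084, 0.1806, 0.2499, 0.1793, 0.1817], E[r] = 0.4988, γ^t·E[r] = 0.163441, running G = 1.689749

G = 1.6897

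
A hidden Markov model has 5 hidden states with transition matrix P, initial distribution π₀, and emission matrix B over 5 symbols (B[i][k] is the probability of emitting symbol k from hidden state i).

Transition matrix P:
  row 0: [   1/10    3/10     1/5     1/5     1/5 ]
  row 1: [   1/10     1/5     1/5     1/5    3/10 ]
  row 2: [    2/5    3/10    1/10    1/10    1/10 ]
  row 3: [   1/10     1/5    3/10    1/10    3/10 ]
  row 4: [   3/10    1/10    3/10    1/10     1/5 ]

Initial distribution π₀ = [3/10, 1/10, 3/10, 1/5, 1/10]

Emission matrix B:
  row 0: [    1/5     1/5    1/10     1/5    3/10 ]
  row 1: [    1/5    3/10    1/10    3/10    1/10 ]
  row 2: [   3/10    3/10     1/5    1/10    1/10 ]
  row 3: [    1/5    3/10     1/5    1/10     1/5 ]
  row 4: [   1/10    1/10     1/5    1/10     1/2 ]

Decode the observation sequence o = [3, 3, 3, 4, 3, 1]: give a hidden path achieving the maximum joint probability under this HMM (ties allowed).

path = [0, 1, 1, 4, 0, 1]

t=0: δ = [6.000e-02, 3.000e-02, 3.000e-02, 2.000e-02, 1.000e-02]  (obs o_0=3)
t=1: δ = [2.400e-03, 5.400e-03, 1.200e-03, 1.200e-03, 1.200e-03]  ψ = [2, 0, 0, 0, 0]  (obs o_1=3)
t=2: δ = [1.080e-04, 3.240e-04, 1.080e-04, 1.080e-04, 1.620e-04]  ψ = [1, 1, 1, 1, 1]  (obs o_2=3)
t=3: δ = [1.458e-05, 6.480e-06, 6.480e-06, 1.296e-05, 4.860e-05]  ψ = [4, 1, 1, 1, 1]  (obs o_3=4)
t=4: δ = [2.916e-06, 1.458e-06, 1.458e-06, 4.860e-07, 9.720e-07]  ψ = [4, 4, 4, 4, 4]  (obs o_4=3)
t=5: δ = [1.166e-07, 2.624e-07, 1.750e-07, 1.750e-07, 5.832e-08]  ψ = [2, 0, 0, 0, 0]  (obs o_5=1)
backtrack: best end state = 1; path = [0, 1, 1, 4, 0, 1]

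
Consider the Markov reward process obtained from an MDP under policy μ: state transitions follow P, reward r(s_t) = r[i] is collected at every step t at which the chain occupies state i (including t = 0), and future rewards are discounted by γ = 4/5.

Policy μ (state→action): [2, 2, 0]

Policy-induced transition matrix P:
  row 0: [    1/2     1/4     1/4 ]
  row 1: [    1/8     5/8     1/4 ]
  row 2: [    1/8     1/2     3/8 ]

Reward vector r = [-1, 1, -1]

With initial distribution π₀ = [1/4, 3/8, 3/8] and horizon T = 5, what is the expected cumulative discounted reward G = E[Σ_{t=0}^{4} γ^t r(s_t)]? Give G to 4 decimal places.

t=0: π = [0.2500, 0.3750, 0.3750], E[r] = -0.2500, γ^t·E[r] = -0.250000, running G = -0.250000
t=1: π = [0.2188, 0.4844, 0.2969], E[r] = -0.0313, γ^t·E[r] = -0.025000, running G = -0.275000
t=2: π = [0.2070, 0.5059, 0.2871], E[r] = 0.0117, γ^t·E[r] = 0.007500, running G = -0.267500
t=3: π = [0.2026, 0.5115, 0.2859], E[r] = 0.0229, γ^t·E[r] = 0.011750, running G = -0.255750
t=4: π = [0.2010, 0.5133, 0.2857], E[r] = 0.0266, γ^t·E[r] = 0.010875, running G = -0.244875

G = -0.2449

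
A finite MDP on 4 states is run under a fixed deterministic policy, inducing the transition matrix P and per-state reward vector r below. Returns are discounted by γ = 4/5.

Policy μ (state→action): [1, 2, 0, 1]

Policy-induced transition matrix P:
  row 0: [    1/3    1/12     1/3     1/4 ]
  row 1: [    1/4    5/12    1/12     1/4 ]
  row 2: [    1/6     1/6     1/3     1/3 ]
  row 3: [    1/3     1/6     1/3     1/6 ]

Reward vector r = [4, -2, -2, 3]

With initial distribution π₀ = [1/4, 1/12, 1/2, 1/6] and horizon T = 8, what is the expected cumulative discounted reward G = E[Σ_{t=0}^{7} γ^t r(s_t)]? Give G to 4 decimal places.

t=0: π = [0.2500, 0.0833, 0.5000, 0.1667], E[r] = 0.3333, γ^t·E[r] = 0.333333, running G = 0.333333
t=1: π = [0.2431, 0.1667, 0.3125, 0.2778], E[r] = 0.8472, γ^t·E[r] = 0.677778, running G = 1.011111
t=2: π = [0.2674, 0.1881, 0.2917, 0.2529], E[r] = 0.8686, γ^t·E[r] = 0.555926, running G = 1.567037
t=3: π = [0.2690, 0.1914, 0.2863, 0.2532], E[r] = 0.8804, γ^t·E[r] = 0.450790, running G = 2.017827
t=4: π = [0.2697, 0.1921, 0.2855, 0.2528], E[r] = 0.8818, γ^t·E[r] = 0.361172, running G = 2.378999
t=5: π = [0.2697, 0.1922, 0.2853, 0.2527], E[r] = 0.8821, γ^t·E[r] = 0.289048, running G = 2.668047
t=6: π = [0.2698, 0.1922, 0.2853, 0.2527], E[r] = 0.8822, γ^t·E[r] = 0.231252, running G = 2.899300
t=7: π = [0.2698, 0.1922, 0.2853, 0.2527], E[r] = 0.8822, γ^t·E[r] = 0.185004, running G = 3.084304

G = 3.0843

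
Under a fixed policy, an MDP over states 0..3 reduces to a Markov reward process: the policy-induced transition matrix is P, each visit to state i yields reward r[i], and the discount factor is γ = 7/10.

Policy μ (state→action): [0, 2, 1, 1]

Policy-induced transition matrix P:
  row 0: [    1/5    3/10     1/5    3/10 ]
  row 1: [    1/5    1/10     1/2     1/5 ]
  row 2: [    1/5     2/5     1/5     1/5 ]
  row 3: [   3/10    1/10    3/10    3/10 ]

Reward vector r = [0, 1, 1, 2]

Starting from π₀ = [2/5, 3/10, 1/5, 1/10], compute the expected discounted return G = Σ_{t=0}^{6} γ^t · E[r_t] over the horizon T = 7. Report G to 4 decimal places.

G = 2.8166

t=0: π = [0.4000, 0.3000, 0.2000, 0.1000], E[r] = 0.7000, γ^t·E[r] = 0.700000, running G = 0.700000
t=1: π = [0.2100, 0.2400, 0.3000, 0.2500], E[r] = 1.0400, γ^t·E[r] = 0.728000, running G = 1.428000
t=2: π = [0.2250, 0.2320, 0.2970, 0.2460], E[r] = 1.0210, γ^t·E[r] = 0.500290, running G = 1.928290
t=3: π = [0.2246, 0.2341, 0.2942, 0.2471], E[r] = 1.0225, γ^t·E[r] = 0.350718, running G = 2.279008
t=4: π = [0.2247, 0.2332, 0.2949, 0.2472], E[r] = 1.0225, γ^t·E[r] = 0.245493, running G = 2.524500
t=5: π = [0.2247, 0.2334, 0.2947, 0.2472], E[r] = 1.0225, γ^t·E[r] = 0.171847, running G = 2.696347
t=6: π = [0.2247, 0.2333, 0.2947, 0.2472], E[r] = 1.0225, γ^t·E[r] = 0.120293, running G = 2.816640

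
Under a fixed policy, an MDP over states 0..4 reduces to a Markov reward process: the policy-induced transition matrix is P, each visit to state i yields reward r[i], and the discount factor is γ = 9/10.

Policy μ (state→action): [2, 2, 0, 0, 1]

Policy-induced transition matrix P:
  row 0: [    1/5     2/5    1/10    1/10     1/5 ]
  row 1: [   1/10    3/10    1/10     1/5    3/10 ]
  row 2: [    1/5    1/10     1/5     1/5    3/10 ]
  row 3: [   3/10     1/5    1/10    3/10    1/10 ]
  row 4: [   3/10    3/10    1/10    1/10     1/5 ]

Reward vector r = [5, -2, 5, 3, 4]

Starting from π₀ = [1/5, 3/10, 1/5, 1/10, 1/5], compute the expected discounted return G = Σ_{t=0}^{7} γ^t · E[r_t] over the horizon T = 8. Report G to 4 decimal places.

t=0: π = [0.2000, 0.3000, 0.2000, 0.1000, 0.2000], E[r] = 2.5000, γ^t·E[r] = 2.500000, running G = 2.500000
t=1: π = [0.2000, 0.2700, 0.1200, 0.1700, 0.2400], E[r] = 2.5300, γ^t·E[r] = 2.277000, running G = 4.777000
t=2: π = [0.2140, 0.2790, 0.1120, 0.1730, 0.2220], E[r] = 2.4790, γ^t·E[r] = 2.007990, running G = 6.784990
t=3: π = [0.2116, 0.2817, 0.1112, 0.1737, 0.2218], E[r] = 2.4589, γ^t·E[r] = 1.792538, running G = 8.577528
t=4: π = [0.2114, 0.2816, 0.1111, 0.1740, 0.2219], E[r] = 2.4592, γ^t·E[r] = 1.613461, running G = 10.190990
t=5: π = [0.2114, 0.2815, 0.1111, 0.1741, 0.2219], E[r] = 2.4594, γ^t·E[r] = 1.452259, running G = 11.643248
t=6: π = [0.2114, 0.2815, 0.1111, 0.1741, 0.2219], E[r] = 2.4594, γ^t·E[r] = 1.307021, running G = 12.950270
t=7: π = [0.2114, 0.2815, 0.1111, 0.1741, 0.2219], E[r] = 2.4594, γ^t·E[r] = 1.176318, running G = 14.126588

G = 14.1266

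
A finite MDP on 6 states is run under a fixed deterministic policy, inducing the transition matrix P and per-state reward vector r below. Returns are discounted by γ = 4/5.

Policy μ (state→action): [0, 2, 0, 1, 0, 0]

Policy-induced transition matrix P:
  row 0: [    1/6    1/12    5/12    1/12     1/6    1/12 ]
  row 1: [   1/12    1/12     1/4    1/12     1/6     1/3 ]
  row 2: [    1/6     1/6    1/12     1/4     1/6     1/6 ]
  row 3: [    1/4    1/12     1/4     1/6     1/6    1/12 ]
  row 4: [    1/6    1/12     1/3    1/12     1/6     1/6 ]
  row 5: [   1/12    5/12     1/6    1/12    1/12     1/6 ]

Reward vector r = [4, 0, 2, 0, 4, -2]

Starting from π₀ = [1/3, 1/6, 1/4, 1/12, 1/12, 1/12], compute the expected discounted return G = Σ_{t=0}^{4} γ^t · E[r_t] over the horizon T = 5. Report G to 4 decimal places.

t=0: π = [0.3333, 0.1667, 0.2500, 0.0833, 0.0833, 0.0833], E[r] = 2.0000, γ^t·E[r] = 2.000000, running G = 2.000000
t=1: π = [0.1528, 0.1319, 0.2639, 0.1319, 0.1597, 0.1597], E[r] = 1.4583, γ^t·E[r] = 1.166667, running G = 3.166667
t=2: π = [0.1534, 0.1586, 0.2315, 0.1383, 0.1534, 0.1649], E[r] = 1.3600, γ^t·E[r] = 0.870370, running G = 4.037037
t=3: π = [0.1512, 0.1576, 0.2360, 0.1334, 0.1529, 0.1688], E[r] = 1.3511, γ^t·E[r] = 0.691753, running G = 4.728790
t=4: π = [0.1506, 0.1593, 0.2345, 0.1338, 0.1526, 0.1692], E[r] = 1.3434, γ^t·E[r] = 0.550268, running G = 5.279058

G = 5.2791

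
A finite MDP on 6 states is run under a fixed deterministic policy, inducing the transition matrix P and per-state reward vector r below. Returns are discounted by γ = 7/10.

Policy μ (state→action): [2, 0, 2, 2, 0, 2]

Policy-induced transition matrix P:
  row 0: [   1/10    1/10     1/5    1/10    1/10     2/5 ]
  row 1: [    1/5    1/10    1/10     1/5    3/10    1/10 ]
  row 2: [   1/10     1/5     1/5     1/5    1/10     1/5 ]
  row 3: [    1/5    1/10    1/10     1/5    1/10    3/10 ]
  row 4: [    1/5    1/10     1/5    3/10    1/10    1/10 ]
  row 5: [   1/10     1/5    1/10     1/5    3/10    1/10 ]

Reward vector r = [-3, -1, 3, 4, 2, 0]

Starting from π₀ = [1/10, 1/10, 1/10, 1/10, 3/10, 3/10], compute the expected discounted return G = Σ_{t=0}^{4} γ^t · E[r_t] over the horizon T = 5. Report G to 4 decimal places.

t=0: π = [0.1000, 0.1000, 0.1000, 0.1000, 0.3000, 0.3000], E[r] = 0.9000, γ^t·E[r] = 0.900000, running G = 0.900000
t=1: π = [0.1500, 0.1400, 0.1500, 0.2200, 0.1800, 0.1600], E[r] = 1.1000, γ^t·E[r] = 0.770000, running G = 1.670000
t=2: π = [0.1540, 0.1310, 0.1480, 0.2030, 0.1600, 0.2040], E[r] = 0.9830, γ^t·E[r] = 0.481670, running G = 2.151670
t=3: π = [0.1494, 0.1352, 0.1462, 0.2006, 0.1670, 0.2016], E[r] = 0.9916, γ^t·E[r] = 0.340119, running G = 2.491789
t=4: π = [0.1503, 0.1348, 0.1463, 0.2018, 0.1674, 0.1996], E[r] = 0.9949, γ^t·E[r] = 0.238880, running G = 2.730669

G = 2.7307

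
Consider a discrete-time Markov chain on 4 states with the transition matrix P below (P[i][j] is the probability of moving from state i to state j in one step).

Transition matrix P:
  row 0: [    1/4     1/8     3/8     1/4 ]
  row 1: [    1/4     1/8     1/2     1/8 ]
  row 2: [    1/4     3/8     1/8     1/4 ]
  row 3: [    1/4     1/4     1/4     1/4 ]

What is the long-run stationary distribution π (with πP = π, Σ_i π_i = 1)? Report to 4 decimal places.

π = [0.2500, 0.2278, 0.3006, 0.2215]

Balance equations π_j = Σ_i π_i·P[i][j]:
  π_0 = 1/4·π_0 + 1/4·π_1 + 1/4·π_2 + 1/4·π_3
  π_1 = 1/8·π_0 + 1/8·π_1 + 3/8·π_2 + 1/4·π_3
  π_2 = 3/8·π_0 + 1/2·π_1 + 1/8·π_2 + 1/4·π_3
  normalize: π_0 + π_1 + π_2 + π_3 = 1
Solving the linear system gives exactly π = [1/4, 18/79, 95/316, 35/158].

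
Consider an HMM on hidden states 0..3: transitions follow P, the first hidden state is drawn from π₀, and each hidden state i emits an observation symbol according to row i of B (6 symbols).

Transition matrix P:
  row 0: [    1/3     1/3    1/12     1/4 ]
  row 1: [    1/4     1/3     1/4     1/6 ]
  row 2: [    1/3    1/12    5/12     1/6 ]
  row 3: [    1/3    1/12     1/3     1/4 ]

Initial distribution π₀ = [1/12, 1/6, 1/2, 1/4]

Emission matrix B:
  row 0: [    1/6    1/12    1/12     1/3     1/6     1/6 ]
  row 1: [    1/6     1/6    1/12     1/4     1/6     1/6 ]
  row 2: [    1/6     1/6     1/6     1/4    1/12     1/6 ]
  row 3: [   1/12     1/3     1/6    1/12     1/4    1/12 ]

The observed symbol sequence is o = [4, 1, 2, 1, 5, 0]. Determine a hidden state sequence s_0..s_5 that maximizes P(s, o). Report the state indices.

path = [3, 3, 2, 2, 2, 2]

t=0: δ = [1.389e-02, 2.778e-02, 4.167e-02, 6.250e-02]  (obs o_0=4)
t=1: δ = [1.736e-03, 1.543e-03, 3.472e-03, 5.208e-03]  ψ = [3, 1, 3, 3]  (obs o_1=1)
t=2: δ = [1.447e-04, 4.823e-05, 2.894e-04, 2.170e-04]  ψ = [3, 0, 3, 3]  (obs o_2=2)
t=3: δ = [8.038e-06, 8.038e-06, 2.009e-05, 1.808e-05]  ψ = [2, 0, 2, 3]  (obs o_3=1)
t=4: δ = [1.116e-06, 4.465e-07, 1.395e-06, 3.768e-07]  ψ = [2, 0, 2, 3]  (obs o_4=5)
t=5: δ = [7.752e-08, 6.202e-08, 9.690e-08, 2.326e-08]  ψ = [2, 0, 2, 0]  (obs o_5=0)
backtrack: best end state = 2; path = [3, 3, 2, 2, 2, 2]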